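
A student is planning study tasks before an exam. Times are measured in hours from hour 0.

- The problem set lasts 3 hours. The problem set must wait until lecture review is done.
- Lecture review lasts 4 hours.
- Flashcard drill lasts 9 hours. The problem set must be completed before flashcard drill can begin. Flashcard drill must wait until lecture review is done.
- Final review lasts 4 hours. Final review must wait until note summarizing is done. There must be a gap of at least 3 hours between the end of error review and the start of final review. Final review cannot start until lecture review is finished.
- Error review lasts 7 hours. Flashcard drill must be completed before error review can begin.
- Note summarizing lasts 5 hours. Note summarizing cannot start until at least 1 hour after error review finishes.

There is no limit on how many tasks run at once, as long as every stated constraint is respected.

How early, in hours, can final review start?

Lecture review has no prerequisites, so it starts at hour 0 and finishes at hour 4.
The problem set cannot begin until lecture review (finishes hour 4). It runs from hour 4 to 4 + 3 = hour 7.
Flashcard drill has to wait for the problem set (finishes hour 7); lecture review (finishes hour 4). The latest of these is hour 7, so flashcard drill runs hour 7 to 7 + 9 = hour 16.
After flashcard drill (finishes hour 16), error review can start at hour 16 and finishes at hour 23.
After error review (finishes hour 23, plus 1-hour gap → hour 24), note summarizing can start at hour 24 and finishes at hour 29.
Final review waits on note summarizing (finishes hour 29); error review (finishes hour 23, plus 3-hour gap → hour 26); lecture review (finishes hour 4). The latest of these is hour 29, which is the earliest final review can start.

29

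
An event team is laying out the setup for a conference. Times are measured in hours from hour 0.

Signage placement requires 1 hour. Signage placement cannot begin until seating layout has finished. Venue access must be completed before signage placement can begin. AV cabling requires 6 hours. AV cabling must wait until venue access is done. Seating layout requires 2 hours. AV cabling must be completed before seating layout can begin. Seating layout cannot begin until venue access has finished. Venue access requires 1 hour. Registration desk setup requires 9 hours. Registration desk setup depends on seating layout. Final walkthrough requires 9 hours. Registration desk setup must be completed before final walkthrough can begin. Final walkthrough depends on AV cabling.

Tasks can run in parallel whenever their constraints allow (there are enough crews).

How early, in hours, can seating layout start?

7

Nothing blocks venue access, so it runs from hour 0 to hour 1.
AV cabling waits on venue access (finishes hour 1), so it starts at hour 1 and finishes at 1 + 6 = hour 7.
Seating layout waits on AV cabling (finishes hour 7); venue access (finishes hour 1). The latest of these is hour 7, which is the earliest seating layout can start.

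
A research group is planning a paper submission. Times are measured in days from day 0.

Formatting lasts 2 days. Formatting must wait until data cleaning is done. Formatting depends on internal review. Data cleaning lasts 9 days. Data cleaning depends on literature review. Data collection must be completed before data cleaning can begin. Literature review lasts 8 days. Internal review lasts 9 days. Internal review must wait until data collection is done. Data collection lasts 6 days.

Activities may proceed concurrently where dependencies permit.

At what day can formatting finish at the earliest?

19

Data collection can start immediately at day 0; it finishes at day 6.
Internal review waits on data collection (finishes day 6), so it starts at day 6 and finishes at 6 + 9 = day 15.
Nothing blocks literature review, so it runs from day 0 to day 8.
Data cleaning has to wait for literature review (finishes day 8); data collection (finishes day 6). The latest of these is day 8, so data cleaning runs day 8 to 8 + 9 = day 17.
Formatting needs all of data cleaning (finishes day 17); internal review (finishes day 15). That puts its earliest start at day 17; it finishes at 17 + 2 = day 19.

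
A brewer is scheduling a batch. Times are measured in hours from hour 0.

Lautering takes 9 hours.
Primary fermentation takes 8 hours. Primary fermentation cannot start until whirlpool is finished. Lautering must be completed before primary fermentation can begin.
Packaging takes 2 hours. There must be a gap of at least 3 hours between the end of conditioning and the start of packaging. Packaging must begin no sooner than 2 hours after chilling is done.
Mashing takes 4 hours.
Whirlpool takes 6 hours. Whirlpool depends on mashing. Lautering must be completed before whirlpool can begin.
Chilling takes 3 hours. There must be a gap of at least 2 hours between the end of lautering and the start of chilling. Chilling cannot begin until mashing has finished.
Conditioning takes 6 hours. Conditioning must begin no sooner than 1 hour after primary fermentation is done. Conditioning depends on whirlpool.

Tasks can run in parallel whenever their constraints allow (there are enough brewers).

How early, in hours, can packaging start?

33

Lautering can start immediately at hour 0; it finishes at hour 9.
Mashing can start immediately at hour 0; it finishes at hour 4.
Chilling has to wait for lautering (finishes hour 9, plus 2-hour gap → hour 11); mashing (finishes hour 4). The latest of these is hour 11, so chilling runs hour 11 to 11 + 3 = hour 14.
Whirlpool cannot start until mashing (finishes hour 4); lautering (finishes hour 9). The controlling bound is hour 9, so whirlpool finishes at 9 + 6 = hour 15.
For primary fermentation: whirlpool (finishes hour 15); lautering (finishes hour 9). Taking the maximum gives a start of hour 15, and it finishes at 15 + 8 = hour 23.
Conditioning needs all of primary fermentation (finishes hour 23, plus 1-hour gap → hour 24); whirlpool (finishes hour 15). That puts its earliest start at hour 24; it finishes at 24 + 6 = hour 30.
Packaging waits on conditioning (finishes hour 30, plus 3-hour gap → hour 33); chilling (finishes hour 14, plus 2-hour gap → hour 16). The latest of these is hour 33, which is the earliest packaging can start.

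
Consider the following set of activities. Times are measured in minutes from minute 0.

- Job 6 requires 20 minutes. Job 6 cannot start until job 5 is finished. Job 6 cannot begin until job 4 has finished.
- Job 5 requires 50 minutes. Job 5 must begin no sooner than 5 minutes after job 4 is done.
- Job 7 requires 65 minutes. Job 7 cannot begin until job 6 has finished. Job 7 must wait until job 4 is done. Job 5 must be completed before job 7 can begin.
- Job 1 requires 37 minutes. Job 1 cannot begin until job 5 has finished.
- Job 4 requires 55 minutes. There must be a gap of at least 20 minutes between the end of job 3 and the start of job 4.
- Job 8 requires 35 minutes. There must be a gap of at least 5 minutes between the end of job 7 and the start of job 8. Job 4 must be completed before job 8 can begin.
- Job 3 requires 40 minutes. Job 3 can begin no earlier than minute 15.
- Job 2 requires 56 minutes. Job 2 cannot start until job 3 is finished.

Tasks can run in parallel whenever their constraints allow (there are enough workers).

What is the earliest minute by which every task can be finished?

Job 3 cannot begin until its own release at minute 15. It runs from minute 15 to 15 + 40 = minute 55.
After job 3 (finishes minute 55, plus 20-minute gap → minute 75), job 4 can start at minute 75 and finishes at minute 130.
Job 5 cannot begin until job 4 (finishes minute 130, plus 5-minute gap → minute 135). It runs from minute 135 to 135 + 50 = minute 185.
Job 6 has to wait for job 5 (finishes minute 185); job 4 (finishes minute 130). The latest of these is minute 185, so job 6 runs minute 185 to 185 + 20 = minute 205.
Job 7 has to wait for job 6 (finishes minute 205); job 4 (finishes minute 130); job 5 (finishes minute 185). The latest of these is minute 205, so job 7 runs minute 205 to 205 + 65 = minute 270.
For job 8: job 7 (finishes minute 270, plus 5-minute gap → minute 275); job 4 (finishes minute 130). Taking the maximum gives a start of minute 275, and it finishes at 275 + 35 = minute 310.
Job 1 cannot begin until job 5 (finishes minute 185). It runs from minute 185 to 185 + 37 = minute 222.
Job 2 cannot begin until job 3 (finishes minute 55). It runs from minute 55 to 55 + 56 = minute 111.
All tasks are finished once the last one completes. Finish times: Job 1 at 222, Job 2 at 111, Job 3 at 55, Job 4 at 130, Job 5 at 185, Job 6 at 205, Job 7 at 270, Job 8 at 310. The latest is minute 310.

310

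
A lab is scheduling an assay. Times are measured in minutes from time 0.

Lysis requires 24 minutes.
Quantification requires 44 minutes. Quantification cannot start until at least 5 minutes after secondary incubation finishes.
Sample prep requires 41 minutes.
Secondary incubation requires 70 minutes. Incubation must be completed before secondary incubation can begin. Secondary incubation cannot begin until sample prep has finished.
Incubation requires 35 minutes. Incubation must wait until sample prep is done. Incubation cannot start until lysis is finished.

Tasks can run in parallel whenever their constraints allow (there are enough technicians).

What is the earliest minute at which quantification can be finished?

Lysis can start immediately at minute 0; it finishes at minute 24.
Sample prep has no prerequisites, so it starts at minute 0 and finishes at minute 41.
Incubation needs all of sample prep (finishes minute 41); lysis (finishes minute 24). That puts its earliest start at minute 41; it finishes at 41 + 35 = minute 76.
For secondary incubation: incubation (finishes minute 76); sample prep (finishes minute 41). Taking the maximum gives a start of minute 76, and it finishes at 76 + 70 = minute 146.
After secondary incubation (finishes minute 146, plus 5-minute gap → minute 151), quantification can start at minute 151 and finishes at minute 195.

195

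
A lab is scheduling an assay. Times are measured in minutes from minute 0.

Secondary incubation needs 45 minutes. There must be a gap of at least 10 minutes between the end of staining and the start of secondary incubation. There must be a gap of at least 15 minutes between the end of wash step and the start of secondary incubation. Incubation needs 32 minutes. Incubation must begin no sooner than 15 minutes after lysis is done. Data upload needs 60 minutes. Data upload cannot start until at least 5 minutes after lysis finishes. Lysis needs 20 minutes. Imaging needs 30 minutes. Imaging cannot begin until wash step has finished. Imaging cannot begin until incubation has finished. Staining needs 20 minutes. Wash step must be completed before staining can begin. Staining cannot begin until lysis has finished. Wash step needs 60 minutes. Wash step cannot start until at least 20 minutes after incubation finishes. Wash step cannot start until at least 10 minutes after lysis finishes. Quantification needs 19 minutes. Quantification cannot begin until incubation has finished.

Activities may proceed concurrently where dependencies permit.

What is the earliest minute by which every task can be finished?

Lysis has no prerequisites, so it starts at minute 0 and finishes at minute 20.
After lysis (finishes minute 20, plus 5-minute gap → minute 25), data upload can start at minute 25 and finishes at minute 85.
Incubation cannot begin until lysis (finishes minute 20, plus 15-minute gap → minute 35). It runs from minute 35 to 35 + 32 = minute 67.
Quantification cannot begin until incubation (finishes minute 67). It runs from minute 67 to 67 + 19 = minute 86.
Wash step has to wait for incubation (finishes minute 67, plus 20-minute gap → minute 87); lysis (finishes minute 20, plus 10-minute gap → minute 30). The latest of these is minute 87, so wash step runs minute 87 to 87 + 60 = minute 147.
For imaging: wash step (finishes minute 147); incubation (finishes minute 67). Taking the maximum gives a start of minute 147, and it finishes at 147 + 30 = minute 177.
Staining cannot start until wash step (finishes minute 147); lysis (finishes minute 20). The controlling bound is minute 147, so staining finishes at 147 + 20 = minute 167.
Secondary incubation cannot start until staining (finishes minute 167, plus 10-minute gap → minute 177); wash step (finishes minute 147, plus 15-minute gap → minute 162). The controlling bound is minute 177, so secondary incubation finishes at 177 + 45 = minute 222.
All tasks are finished once the last one completes. Finish times: Lysis at 20, Incubation at 67, Wash step at 147, Staining at 167, Secondary incubation at 222, Imaging at 177, Quantification at 86, Data upload at 85. The latest is minute 222.

222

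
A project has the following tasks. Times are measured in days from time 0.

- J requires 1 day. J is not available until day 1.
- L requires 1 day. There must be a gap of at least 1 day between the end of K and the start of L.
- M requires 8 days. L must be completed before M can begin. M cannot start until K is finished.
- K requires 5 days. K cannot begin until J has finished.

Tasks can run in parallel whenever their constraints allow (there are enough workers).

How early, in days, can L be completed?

After its own release at day 1, J can start at day 1 and finishes at day 2.
After J (finishes day 2), K can start at day 2 and finishes at day 7.
After K (finishes day 7, plus 1-day gap → day 8), L can start at day 8 and finishes at day 9.

9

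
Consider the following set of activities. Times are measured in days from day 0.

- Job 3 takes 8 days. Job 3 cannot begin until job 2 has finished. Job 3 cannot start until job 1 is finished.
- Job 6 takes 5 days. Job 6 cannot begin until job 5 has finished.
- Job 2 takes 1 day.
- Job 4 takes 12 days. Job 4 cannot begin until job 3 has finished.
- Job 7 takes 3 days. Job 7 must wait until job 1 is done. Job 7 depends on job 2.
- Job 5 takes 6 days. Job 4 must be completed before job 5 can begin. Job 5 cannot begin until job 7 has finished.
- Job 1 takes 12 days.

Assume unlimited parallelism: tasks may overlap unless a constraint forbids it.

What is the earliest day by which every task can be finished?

43

Job 2 can start immediately at day 0; it finishes at day 1.
Job 1 has no prerequisites, so it starts at day 0 and finishes at day 12.
Job 7 has to wait for job 1 (finishes day 12); job 2 (finishes day 1). The latest of these is day 12, so job 7 runs day 12 to 12 + 3 = day 15.
Job 3 has to wait for job 2 (finishes day 1); job 1 (finishes day 12). The latest of these is day 12, so job 3 runs day 12 to 12 + 8 = day 20.
After job 3 (finishes day 20), job 4 can start at day 20 and finishes at day 32.
Job 5 has to wait for job 4 (finishes day 32); job 7 (finishes day 15). The latest of these is day 32, so job 5 runs day 32 to 32 + 6 = day 38.
Job 6 cannot begin until job 5 (finishes day 38). It runs from day 38 to 38 + 5 = day 43.
All tasks are finished once the last one completes. Finish times: Job 1 at 12, Job 2 at 1, Job 3 at 20, Job 4 at 32, Job 5 at 38, Job 6 at 43, Job 7 at 15. The latest is day 43.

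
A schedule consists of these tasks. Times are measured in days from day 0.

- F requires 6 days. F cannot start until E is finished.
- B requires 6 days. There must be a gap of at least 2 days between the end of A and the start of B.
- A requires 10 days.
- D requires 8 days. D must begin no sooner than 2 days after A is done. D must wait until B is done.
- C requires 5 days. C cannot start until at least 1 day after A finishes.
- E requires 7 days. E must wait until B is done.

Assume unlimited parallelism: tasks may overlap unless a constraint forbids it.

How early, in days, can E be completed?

A has no prerequisites, so it starts at day 0 and finishes at day 10.
B cannot begin until A (finishes day 10, plus 2-day gap → day 12). It runs from day 12 to 12 + 6 = day 18.
E cannot begin until B (finishes day 18). It runs from day 18 to 18 + 7 = day 25.

25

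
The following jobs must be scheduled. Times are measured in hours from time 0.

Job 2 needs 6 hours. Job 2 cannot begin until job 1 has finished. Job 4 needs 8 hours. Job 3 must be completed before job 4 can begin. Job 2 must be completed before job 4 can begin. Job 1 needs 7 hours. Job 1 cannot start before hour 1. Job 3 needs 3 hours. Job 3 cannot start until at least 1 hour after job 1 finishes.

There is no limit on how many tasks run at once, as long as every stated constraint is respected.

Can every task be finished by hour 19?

No

Job 1 cannot begin until its own release at hour 1. It runs from hour 1 to 1 + 7 = hour 8.
After job 1 (finishes hour 8, plus 1-hour gap → hour 9), job 3 can start at hour 9 and finishes at hour 12.
After job 1 (finishes hour 8), job 2 can start at hour 8 and finishes at hour 14.
For job 4: job 3 (finishes hour 12); job 2 (finishes hour 14). Taking the maximum gives a start of hour 14, and it finishes at 14 + 8 = hour 22.
The earliest everything can be done is hour 22, which is after the deadline of 19, so it is not possible.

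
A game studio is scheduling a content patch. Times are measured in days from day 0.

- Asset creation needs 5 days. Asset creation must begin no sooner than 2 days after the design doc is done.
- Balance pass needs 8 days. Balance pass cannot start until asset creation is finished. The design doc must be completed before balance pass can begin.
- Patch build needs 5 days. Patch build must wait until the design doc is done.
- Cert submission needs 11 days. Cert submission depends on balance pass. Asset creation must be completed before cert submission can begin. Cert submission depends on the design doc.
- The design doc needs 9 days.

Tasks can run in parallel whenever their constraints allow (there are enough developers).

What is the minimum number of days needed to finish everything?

35

The design doc can start immediately at day 0; it finishes at day 9.
Patch build waits on the design doc (finishes day 9), so it starts at day 9 and finishes at 9 + 5 = day 14.
After the design doc (finishes day 9, plus 2-day gap → day 11), asset creation can start at day 11 and finishes at day 16.
Balance pass cannot start until asset creation (finishes day 16); the design doc (finishes day 9). The controlling bound is day 16, so balance pass finishes at 16 + 8 = day 24.
For cert submission: balance pass (finishes day 24); asset creation (finishes day 16); the design doc (finishes day 9). Taking the maximum gives a start of day 24, and it finishes at 24 + 11 = day 35.
All tasks are finished once the last one completes. Finish times: The design doc at 9, Asset creation at 16, Balance pass at 24, Cert submission at 35, Patch build at 14. The latest is day 35.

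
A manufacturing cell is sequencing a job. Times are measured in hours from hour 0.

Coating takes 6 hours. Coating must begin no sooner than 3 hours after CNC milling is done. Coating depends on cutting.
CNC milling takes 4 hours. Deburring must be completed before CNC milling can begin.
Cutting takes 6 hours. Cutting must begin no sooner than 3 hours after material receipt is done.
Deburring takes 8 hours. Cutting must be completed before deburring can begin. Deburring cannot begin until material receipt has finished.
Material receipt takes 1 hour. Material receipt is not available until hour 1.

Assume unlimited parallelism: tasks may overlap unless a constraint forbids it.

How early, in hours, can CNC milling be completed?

23

Material receipt waits on its own release at hour 1, so it starts at hour 1 and finishes at 1 + 1 = hour 2.
Cutting cannot begin until material receipt (finishes hour 2, plus 3-hour gap → hour 5). It runs from hour 5 to 5 + 6 = hour 11.
Deburring has to wait for cutting (finishes hour 11); material receipt (finishes hour 2). The latest of these is hour 11, so deburring runs hour 11 to 11 + 8 = hour 19.
After deburring (finishes hour 19), CNC milling can start at hour 19 and finishes at hour 23.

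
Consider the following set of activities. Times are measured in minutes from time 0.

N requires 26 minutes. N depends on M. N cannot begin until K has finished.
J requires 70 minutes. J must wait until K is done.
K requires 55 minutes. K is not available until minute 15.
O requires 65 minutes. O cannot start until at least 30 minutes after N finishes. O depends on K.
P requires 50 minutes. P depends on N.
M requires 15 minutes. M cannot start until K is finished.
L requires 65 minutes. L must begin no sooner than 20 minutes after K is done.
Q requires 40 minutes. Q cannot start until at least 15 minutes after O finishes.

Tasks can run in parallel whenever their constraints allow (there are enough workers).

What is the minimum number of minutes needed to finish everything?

After its own release at minute 15, K can start at minute 15 and finishes at minute 70.
M waits on K (finishes minute 70), so it starts at minute 70 and finishes at 70 + 15 = minute 85.
N needs all of M (finishes minute 85); K (finishes minute 70). That puts its earliest start at minute 85; it finishes at 85 + 26 = minute 111.
P cannot begin until N (finishes minute 111). It runs from minute 111 to 111 + 50 = minute 161.
O has to wait for N (finishes minute 111, plus 30-minute gap → minute 141); K (finishes minute 70). The latest of these is minute 141, so O runs minute 141 to 141 + 65 = minute 206.
Q waits on O (finishes minute 206, plus 15-minute gap → minute 221), so it starts at minute 221 and finishes at 221 + 40 = minute 261.
L cannot begin until K (finishes minute 70, plus 20-minute gap → minute 90). It runs from minute 90 to 90 + 65 = minute 155.
J cannot begin until K (finishes minute 70). It runs from minute 70 to 70 + 70 = minute 140.
All tasks are finished once the last one completes. Finish times: J at 140, K at 70, L at 155, M at 85, N at 111, O at 206, P at 161, Q at 261. The latest is minute 261.

261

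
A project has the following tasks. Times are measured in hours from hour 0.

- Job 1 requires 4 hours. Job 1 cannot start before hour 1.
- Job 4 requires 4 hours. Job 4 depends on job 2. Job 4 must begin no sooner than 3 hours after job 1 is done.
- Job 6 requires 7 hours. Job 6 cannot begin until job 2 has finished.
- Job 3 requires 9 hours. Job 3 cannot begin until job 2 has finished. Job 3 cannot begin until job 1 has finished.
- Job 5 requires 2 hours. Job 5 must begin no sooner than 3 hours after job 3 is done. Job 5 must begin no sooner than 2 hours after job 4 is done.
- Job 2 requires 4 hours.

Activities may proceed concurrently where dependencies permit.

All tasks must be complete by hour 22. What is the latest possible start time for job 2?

Job 5 must finish by hour 22; it takes 2 hours, so it must start by 22 − 2 = hour 20.
Job 3 feeds into job 5 (must start by hour 20, minus 3-hour gap → hour 17); so job 3 must finish by hour 17 and therefore start by hour 8.
Job 4 feeds into job 5 (must start by hour 20, minus 2-hour gap → hour 18); so job 4 must finish by hour 18 and therefore start by hour 14.
Job 6 must finish by hour 22; it takes 7 hours, so it must start by 22 − 7 = hour 15.
For job 2: job 3 (must start by hour 8); job 4 (must start by hour 14); job 6 (must start by hour 15). The most restrictive is hour 8; with a 4-hour duration, job 2 must start by hour 4.

4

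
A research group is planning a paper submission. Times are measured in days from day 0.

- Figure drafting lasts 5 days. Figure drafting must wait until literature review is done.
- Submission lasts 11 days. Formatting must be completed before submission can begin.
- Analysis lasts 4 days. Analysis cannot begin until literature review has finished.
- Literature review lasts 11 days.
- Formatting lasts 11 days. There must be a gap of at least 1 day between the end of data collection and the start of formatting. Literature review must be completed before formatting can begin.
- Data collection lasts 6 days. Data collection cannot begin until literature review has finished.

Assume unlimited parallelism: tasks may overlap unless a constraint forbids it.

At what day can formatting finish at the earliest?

Literature review has no prerequisites, so it starts at day 0 and finishes at day 11.
Data collection cannot begin until literature review (finishes day 11). It runs from day 11 to 11 + 6 = day 17.
Formatting needs all of data collection (finishes day 17, plus 1-day gap → day 18); literature review (finishes day 11). That puts its earliest start at day 18; it finishes at 18 + 11 = day 29.

29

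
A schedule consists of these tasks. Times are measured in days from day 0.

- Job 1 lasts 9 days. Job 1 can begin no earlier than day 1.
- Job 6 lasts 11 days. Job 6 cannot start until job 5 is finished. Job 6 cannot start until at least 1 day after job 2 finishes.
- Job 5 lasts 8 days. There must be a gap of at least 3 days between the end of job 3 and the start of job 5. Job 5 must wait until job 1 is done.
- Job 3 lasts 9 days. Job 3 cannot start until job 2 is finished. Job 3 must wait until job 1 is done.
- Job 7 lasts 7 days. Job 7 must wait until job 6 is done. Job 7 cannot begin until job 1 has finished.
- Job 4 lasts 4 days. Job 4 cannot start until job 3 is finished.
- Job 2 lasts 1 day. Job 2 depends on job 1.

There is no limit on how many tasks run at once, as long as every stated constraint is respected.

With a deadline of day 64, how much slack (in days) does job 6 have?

15

Job 1 cannot begin until its own release at day 1. It runs from day 1 to 1 + 9 = day 10.
Job 2 waits on job 1 (finishes day 10), so it starts at day 10 and finishes at 10 + 1 = day 11.
Job 3 needs all of job 2 (finishes day 11); job 1 (finishes day 10). That puts its earliest start at day 11; it finishes at 11 + 9 = day 20.
Job 5 cannot start until job 3 (finishes day 20, plus 3-day gap → day 23); job 1 (finishes day 10). The controlling bound is day 23, so job 5 finishes at 23 + 8 = day 31.
Job 6 has to wait for job 5 (finishes day 31); job 2 (finishes day 11, plus 1-day gap → day 12). The latest of these is day 31, so job 6 runs day 31 to 31 + 11 = day 42.

Working backward from the deadline:
To finish by day 64, job 7 (duration 7) must start no later than day 57.
Since job 7 (must start by day 57) depends on it, job 6 must finish by day 57. Backing off its 11-day duration gives a latest start of day 46.
So job 6 can start as early as day 31 and as late as day 46, giving 46 − 31 = 15 days of slack.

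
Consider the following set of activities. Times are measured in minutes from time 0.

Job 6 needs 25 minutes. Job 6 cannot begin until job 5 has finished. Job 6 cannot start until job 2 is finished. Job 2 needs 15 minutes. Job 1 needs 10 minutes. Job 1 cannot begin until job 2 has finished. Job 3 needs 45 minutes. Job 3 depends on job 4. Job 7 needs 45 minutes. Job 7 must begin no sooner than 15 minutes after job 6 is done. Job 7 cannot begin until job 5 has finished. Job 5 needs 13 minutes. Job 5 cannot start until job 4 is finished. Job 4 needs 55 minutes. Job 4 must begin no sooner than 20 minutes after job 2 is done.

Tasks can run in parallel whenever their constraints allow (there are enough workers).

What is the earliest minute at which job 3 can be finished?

135

Nothing blocks job 2, so it runs from minute 0 to minute 15.
Job 4 cannot begin until job 2 (finishes minute 15, plus 20-minute gap → minute 35). It runs from minute 35 to 35 + 55 = minute 90.
After job 4 (finishes minute 90), job 3 can start at minute 90 and finishes at minute 135.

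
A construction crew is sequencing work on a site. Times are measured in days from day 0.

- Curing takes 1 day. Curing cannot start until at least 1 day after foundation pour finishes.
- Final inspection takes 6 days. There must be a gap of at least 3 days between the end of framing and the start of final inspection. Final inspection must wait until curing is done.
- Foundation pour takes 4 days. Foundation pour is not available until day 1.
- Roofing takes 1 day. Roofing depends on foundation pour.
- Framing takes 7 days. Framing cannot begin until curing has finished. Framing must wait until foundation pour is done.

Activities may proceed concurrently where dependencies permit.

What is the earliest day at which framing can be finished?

14

Foundation pour waits on its own release at day 1, so it starts at day 1 and finishes at 1 + 4 = day 5.
Curing waits on foundation pour (finishes day 5, plus 1-day gap → day 6), so it starts at day 6 and finishes at 6 + 1 = day 7.
Framing has to wait for curing (finishes day 7); foundation pour (finishes day 5). The latest of these is day 7, so framing runs day 7 to 7 + 7 = day 14.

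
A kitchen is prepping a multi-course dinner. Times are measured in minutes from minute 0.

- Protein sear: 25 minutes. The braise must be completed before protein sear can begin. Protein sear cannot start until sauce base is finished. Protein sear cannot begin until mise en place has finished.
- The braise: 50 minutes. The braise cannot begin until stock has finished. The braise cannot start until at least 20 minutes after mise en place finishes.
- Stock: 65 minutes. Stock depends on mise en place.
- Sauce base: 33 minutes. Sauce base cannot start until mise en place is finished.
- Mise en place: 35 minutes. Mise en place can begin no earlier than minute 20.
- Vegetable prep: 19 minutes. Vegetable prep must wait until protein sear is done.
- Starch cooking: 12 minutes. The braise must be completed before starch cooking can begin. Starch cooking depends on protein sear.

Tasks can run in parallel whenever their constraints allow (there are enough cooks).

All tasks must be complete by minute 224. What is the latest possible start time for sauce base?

147

Vegetable prep has no dependents, so it just needs to finish by minute 224. Starting by 224 − 19 = minute 205 achieves that.
Starch cooking must finish by minute 224; it takes 12 minutes, so it must start by 224 − 12 = minute 212.
Protein sear must finish in time for vegetable prep (must start by minute 205); starch cooking (must start by minute 212). The tightest is minute 205, so protein sear must start by 205 − 25 = minute 180.
Sauce base feeds into protein sear (must start by minute 180); so sauce base must finish by minute 180 and therefore start by minute 147.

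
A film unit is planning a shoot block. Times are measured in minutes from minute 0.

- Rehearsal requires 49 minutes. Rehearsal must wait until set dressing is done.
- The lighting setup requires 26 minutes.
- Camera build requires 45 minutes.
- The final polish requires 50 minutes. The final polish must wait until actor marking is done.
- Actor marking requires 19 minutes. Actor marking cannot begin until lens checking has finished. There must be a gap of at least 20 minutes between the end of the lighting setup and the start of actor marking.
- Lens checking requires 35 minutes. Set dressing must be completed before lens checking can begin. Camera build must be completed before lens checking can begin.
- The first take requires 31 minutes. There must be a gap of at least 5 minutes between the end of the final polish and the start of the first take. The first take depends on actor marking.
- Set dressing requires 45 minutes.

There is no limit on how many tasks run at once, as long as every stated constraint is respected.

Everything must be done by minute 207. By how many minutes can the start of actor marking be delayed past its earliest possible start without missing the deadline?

22

Nothing blocks camera build, so it runs from minute 0 to minute 45.
Nothing blocks the lighting setup, so it runs from minute 0 to minute 26.
Set dressing can start immediately at minute 0; it finishes at minute 45.
Lens checking needs all of set dressing (finishes minute 45); camera build (finishes minute 45). That puts its earliest start at minute 45; it finishes at 45 + 35 = minute 80.
Actor marking needs all of lens checking (finishes minute 80); the lighting setup (finishes minute 26, plus 20-minute gap → minute 46). That puts its earliest start at minute 80; it finishes at 80 + 19 = minute 99.

Working backward from the deadline:
The first take must finish by minute 207; it takes 31 minutes, so it must start by 207 − 31 = minute 176.
The final polish feeds into the first take (must start by minute 176, minus 5-minute gap → minute 171); so the final polish must finish by minute 171 and therefore start by minute 121.
Actor marking has several dependents: the final polish (must start by minute 121); the first take (must start by minute 176). The earliest of those limits is minute 121, so actor marking must start by 121 − 19 = minute 102.
So actor marking can start as early as minute 80 and as late as minute 102, giving 102 − 80 = 22 minutes of slack.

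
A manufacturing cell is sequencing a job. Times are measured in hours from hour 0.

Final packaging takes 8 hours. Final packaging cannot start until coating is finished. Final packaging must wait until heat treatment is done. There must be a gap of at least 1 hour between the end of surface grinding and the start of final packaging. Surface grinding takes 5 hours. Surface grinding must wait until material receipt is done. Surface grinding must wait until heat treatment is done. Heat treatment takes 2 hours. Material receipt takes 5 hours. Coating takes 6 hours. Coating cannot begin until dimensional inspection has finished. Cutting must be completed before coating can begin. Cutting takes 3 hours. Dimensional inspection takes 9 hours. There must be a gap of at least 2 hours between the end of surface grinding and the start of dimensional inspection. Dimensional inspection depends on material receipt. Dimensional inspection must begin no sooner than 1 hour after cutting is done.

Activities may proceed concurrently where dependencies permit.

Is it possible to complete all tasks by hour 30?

Heat treatment can start immediately at hour 0; it finishes at hour 2.
Cutting can start immediately at hour 0; it finishes at hour 3.
Material receipt can start immediately at hour 0; it finishes at hour 5.
Surface grinding needs all of material receipt (finishes hour 5); heat treatment (finishes hour 2). That puts its earliest start at hour 5; it finishes at 5 + 5 = hour 10.
Dimensional inspection cannot start until surface grinding (finishes hour 10, plus 2-hour gap → hour 12); material receipt (finishes hour 5); cutting (finishes hour 3, plus 1-hour gap → hour 4). The controlling bound is hour 12, so dimensional inspection finishes at 12 + 9 = hour 21.
For coating: dimensional inspection (finishes hour 21); cutting (finishes hour 3). Taking the maximum gives a start of hour 21, and it finishes at 21 + 6 = hour 27.
For final packaging: coating (finishes hour 27); heat treatment (finishes hour 2); surface grinding (finishes hour 10, plus 1-hour gap → hour 11). Taking the maximum gives a start of hour 27, and it finishes at 27 + 8 = hour 35.
The earliest everything can be done is hour 35, which is after the deadline of 30, so it is not possible.

No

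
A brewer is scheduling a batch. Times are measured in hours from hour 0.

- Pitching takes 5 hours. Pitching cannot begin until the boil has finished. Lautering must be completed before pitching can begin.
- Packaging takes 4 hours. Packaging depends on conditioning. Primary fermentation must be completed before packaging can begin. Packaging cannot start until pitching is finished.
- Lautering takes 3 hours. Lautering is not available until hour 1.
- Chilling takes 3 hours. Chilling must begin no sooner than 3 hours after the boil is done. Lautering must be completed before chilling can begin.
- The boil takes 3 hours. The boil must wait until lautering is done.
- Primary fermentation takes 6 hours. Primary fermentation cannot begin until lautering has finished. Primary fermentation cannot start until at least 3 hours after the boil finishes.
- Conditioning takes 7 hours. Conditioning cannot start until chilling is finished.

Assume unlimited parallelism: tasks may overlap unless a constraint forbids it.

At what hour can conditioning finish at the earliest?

Lautering waits on its own release at hour 1, so it starts at hour 1 and finishes at 1 + 3 = hour 4.
After lautering (finishes hour 4), the boil can start at hour 4 and finishes at hour 7.
Chilling needs all of the boil (finishes hour 7, plus 3-hour gap → hour 10); lautering (finishes hour 4). That puts its earliest start at hour 10; it finishes at 10 + 3 = hour 13.
Conditioning cannot begin until chilling (finishes hour 13). It runs from hour 13 to 13 + 7 = hour 20.

20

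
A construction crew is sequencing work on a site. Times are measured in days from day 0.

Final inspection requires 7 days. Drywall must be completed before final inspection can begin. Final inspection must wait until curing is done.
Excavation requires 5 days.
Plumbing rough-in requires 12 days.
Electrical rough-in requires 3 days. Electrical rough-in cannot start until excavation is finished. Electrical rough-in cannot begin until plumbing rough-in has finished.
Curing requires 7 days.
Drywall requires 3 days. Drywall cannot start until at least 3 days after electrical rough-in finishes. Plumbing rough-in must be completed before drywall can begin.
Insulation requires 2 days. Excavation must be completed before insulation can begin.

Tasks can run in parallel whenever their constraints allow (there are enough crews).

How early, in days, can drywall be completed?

Nothing blocks plumbing rough-in, so it runs from day 0 to day 12.
Nothing blocks excavation, so it runs from day 0 to day 5.
Electrical rough-in has to wait for excavation (finishes day 5); plumbing rough-in (finishes day 12). The latest of these is day 12, so electrical rough-in runs day 12 to 12 + 3 = day 15.
For drywall: electrical rough-in (finishes day 15, plus 3-day gap → day 18); plumbing rough-in (finishes day 12). Taking the maximum gives a start of day 18, and it finishes at 18 + 3 = day 21.

21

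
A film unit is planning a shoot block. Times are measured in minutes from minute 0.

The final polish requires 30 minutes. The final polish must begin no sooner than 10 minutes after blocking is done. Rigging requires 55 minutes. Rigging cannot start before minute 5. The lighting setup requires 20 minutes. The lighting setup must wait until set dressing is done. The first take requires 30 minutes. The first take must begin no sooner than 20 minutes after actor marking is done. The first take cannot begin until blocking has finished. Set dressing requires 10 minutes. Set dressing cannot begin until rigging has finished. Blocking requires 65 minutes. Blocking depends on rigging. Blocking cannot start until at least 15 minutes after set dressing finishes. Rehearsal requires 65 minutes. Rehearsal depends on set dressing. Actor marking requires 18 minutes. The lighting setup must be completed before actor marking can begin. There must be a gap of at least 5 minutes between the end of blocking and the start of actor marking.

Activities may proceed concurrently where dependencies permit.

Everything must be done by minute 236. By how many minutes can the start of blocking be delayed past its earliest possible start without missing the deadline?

13

Rigging cannot begin until its own release at minute 5. It runs from minute 5 to 5 + 55 = minute 60.
Set dressing cannot begin until rigging (finishes minute 60). It runs from minute 60 to 60 + 10 = minute 70.
For blocking: rigging (finishes minute 60); set dressing (finishes minute 70, plus 15-minute gap → minute 85). Taking the maximum gives a start of minute 85, and it finishes at 85 + 65 = minute 150.

Working backward from the deadline:
The first take must finish by minute 236; it takes 30 minutes, so it must start by 236 − 30 = minute 206.
Actor marking must finish before the first take (must start by minute 206, minus 20-minute gap → minute 186). With an 18-minute duration, actor marking must start by 186 − 18 = minute 168.
To finish by minute 236, the final polish (duration 30) must start no later than minute 206.
Blocking feeds actor marking (must start by minute 168, minus 5-minute gap → minute 163); the final polish (must start by minute 206, minus 10-minute gap → minute 196); the first take (must start by minute 206). Taking the minimum, blocking must finish by minute 163 and start by 163 − 65 = minute 98.
So blocking can start as early as minute 85 and as late as minute 98, giving 98 − 85 = 13 minutes of slack.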